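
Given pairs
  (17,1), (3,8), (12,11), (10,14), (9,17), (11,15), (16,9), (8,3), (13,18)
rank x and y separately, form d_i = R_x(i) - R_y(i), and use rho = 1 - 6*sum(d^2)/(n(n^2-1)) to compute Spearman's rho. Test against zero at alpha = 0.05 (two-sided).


Step 1: Rank x and y separately (midranks; no ties here).
rank(x): 17->9, 3->1, 12->6, 10->4, 9->3, 11->5, 16->8, 8->2, 13->7
rank(y): 1->1, 8->3, 11->5, 14->6, 17->8, 15->7, 9->4, 3->2, 18->9
Step 2: d_i = R_x(i) - R_y(i); compute d_i^2.
  (9-1)^2=64, (1-3)^2=4, (6-5)^2=1, (4-6)^2=4, (3-8)^2=25, (5-7)^2=4, (8-4)^2=16, (2-2)^2=0, (7-9)^2=4
sum(d^2) = 122.
Step 3: rho = 1 - 6*122 / (9*(9^2 - 1)) = 1 - 732/720 = -0.016667.
Step 4: Under H0, t = rho * sqrt((n-2)/(1-rho^2)) = -0.0441 ~ t(7).
Step 5: Two-sided p-value from the t-distribution with 7 df = 0.966055.
Step 6: alpha = 0.05. fail to reject H0.

rho = -0.0167, p = 0.966055, fail to reject H0 at alpha = 0.05.


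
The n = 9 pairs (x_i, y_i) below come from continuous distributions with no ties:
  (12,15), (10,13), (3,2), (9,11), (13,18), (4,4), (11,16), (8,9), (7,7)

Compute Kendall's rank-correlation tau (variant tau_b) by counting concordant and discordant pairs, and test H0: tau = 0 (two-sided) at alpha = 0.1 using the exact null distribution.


Step 1: Enumerate the 36 unordered pairs (i,j) with i<j and classify each by sign(x_j-x_i) * sign(y_j-y_i).
  (1,2):dx=-2,dy=-2->C; (1,3):dx=-9,dy=-13->C; (1,4):dx=-3,dy=-4->C; (1,5):dx=+1,dy=+3->C
  (1,6):dx=-8,dy=-11->C; (1,7):dx=-1,dy=+1->D; (1,8):dx=-4,dy=-6->C; (1,9):dx=-5,dy=-8->C
  (2,3):dx=-7,dy=-11->C; (2,4):dx=-1,dy=-2->C; (2,5):dx=+3,dy=+5->C; (2,6):dx=-6,dy=-9->C
  (2,7):dx=+1,dy=+3->C; (2,8):dx=-2,dy=-4->C; (2,9):dx=-3,dy=-6->C; (3,4):dx=+6,dy=+9->C
  (3,5):dx=+10,dy=+16->C; (3,6):dx=+1,dy=+2->C; (3,7):dx=+8,dy=+14->C; (3,8):dx=+5,dy=+7->C
  (3,9):dx=+4,dy=+5->C; (4,5):dx=+4,dy=+7->C; (4,6):dx=-5,dy=-7->C; (4,7):dx=+2,dy=+5->C
  (4,8):dx=-1,dy=-2->C; (4,9):dx=-2,dy=-4->C; (5,6):dx=-9,dy=-14->C; (5,7):dx=-2,dy=-2->C
  (5,8):dx=-5,dy=-9->C; (5,9):dx=-6,dy=-11->C; (6,7):dx=+7,dy=+12->C; (6,8):dx=+4,dy=+5->C
  (6,9):dx=+3,dy=+3->C; (7,8):dx=-3,dy=-7->C; (7,9):dx=-4,dy=-9->C; (8,9):dx=-1,dy=-2->C
Step 2: C = 35, D = 1, total pairs = 36.
Step 3: tau = (C - D)/(n(n-1)/2) = (35 - 1)/36 = 0.944444.
Step 4: Exact two-sided p-value (enumerate n! = 362880 permutations of y under H0): p = 0.000050.
Step 5: alpha = 0.1. reject H0.

tau_b = 0.9444 (C=35, D=1), p = 0.000050, reject H0.


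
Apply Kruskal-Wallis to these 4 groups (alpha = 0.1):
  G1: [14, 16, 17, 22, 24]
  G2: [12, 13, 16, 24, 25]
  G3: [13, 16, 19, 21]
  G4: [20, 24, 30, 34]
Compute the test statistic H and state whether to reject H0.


Step 1: Combine all N = 18 observations and assign midranks.
sorted (value, group, rank): (12,G2,1), (13,G2,2.5), (13,G3,2.5), (14,G1,4), (16,G1,6), (16,G2,6), (16,G3,6), (17,G1,8), (19,G3,9), (20,G4,10), (21,G3,11), (22,G1,12), (24,G1,14), (24,G2,14), (24,G4,14), (25,G2,16), (30,G4,17), (34,G4,18)
Step 2: Sum ranks within each group.
R_1 = 44 (n_1 = 5)
R_2 = 39.5 (n_2 = 5)
R_3 = 28.5 (n_3 = 4)
R_4 = 59 (n_4 = 4)
Step 3: H = 12/(N(N+1)) * sum(R_i^2/n_i) - 3(N+1)
     = 12/(18*19) * (44^2/5 + 39.5^2/5 + 28.5^2/4 + 59^2/4) - 3*19
     = 0.035088 * 1772.56 - 57
     = 5.195175.
Step 4: Ties present; correction factor C = 1 - 54/(18^3 - 18) = 0.990712. Corrected H = 5.195175 / 0.990712 = 5.243880.
Step 5: Under H0, H ~ chi^2(3); p-value = 0.154786.
Step 6: alpha = 0.1. fail to reject H0.

H = 5.2439, df = 3, p = 0.154786, fail to reject H0.


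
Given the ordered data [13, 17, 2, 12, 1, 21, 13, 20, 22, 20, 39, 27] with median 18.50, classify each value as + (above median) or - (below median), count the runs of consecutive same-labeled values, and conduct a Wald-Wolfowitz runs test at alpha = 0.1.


Step 1: Compute median = 18.50; label A = above, B = below.
Labels in order: BBBBBABAAAAA  (n_A = 6, n_B = 6)
Step 2: Count runs R = 4.
Step 3: Under H0 (random ordering), E[R] = 2*n_A*n_B/(n_A+n_B) + 1 = 2*6*6/12 + 1 = 7.0000.
        Var[R] = 2*n_A*n_B*(2*n_A*n_B - n_A - n_B) / ((n_A+n_B)^2 * (n_A+n_B-1)) = 4320/1584 = 2.7273.
        SD[R] = 1.6514.
Step 4: Continuity-corrected z = (R + 0.5 - E[R]) / SD[R] = (4 + 0.5 - 7.0000) / 1.6514 = -1.5138.
Step 5: Two-sided p-value via normal approximation = 2*(1 - Phi(|z|)) = 0.130070.
Step 6: alpha = 0.1. fail to reject H0.

R = 4, z = -1.5138, p = 0.130070, fail to reject H0.


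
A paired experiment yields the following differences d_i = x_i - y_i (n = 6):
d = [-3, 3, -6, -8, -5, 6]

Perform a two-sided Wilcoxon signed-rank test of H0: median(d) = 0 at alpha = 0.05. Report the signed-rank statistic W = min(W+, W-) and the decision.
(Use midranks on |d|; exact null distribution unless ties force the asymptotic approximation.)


Step 1: Drop any zero differences (none here) and take |d_i|.
|d| = [3, 3, 6, 8, 5, 6]
Step 2: Midrank |d_i| (ties get averaged ranks).
ranks: |3|->1.5, |3|->1.5, |6|->4.5, |8|->6, |5|->3, |6|->4.5
Step 3: Attach original signs; sum ranks with positive sign and with negative sign.
W+ = 1.5 + 4.5 = 6
W- = 1.5 + 4.5 + 6 + 3 = 15
(Check: W+ + W- = 21 should equal n(n+1)/2 = 21.)
Step 4: Test statistic W = min(W+, W-) = 6.
Step 5: Ties in |d|, so use the tie-corrected normal approximation.
        E[W] = n(n+1)/4 = 6*7/4 = 10.5.
        Tie groups: |d|=3 (t=2), |d|=6 (t=2); sum(t^3 - t) = 12.
        Var[W] = n(n+1)(2n+1)/24 - sum(t^3-t)/48 = 546/24 - 12/48 = 22.5.
        z = (W - E[W]) / sqrt(Var[W]) = (6 - 10.5) / 4.7434 = -0.9487.
        Two-sided p = 2*Phi(z) = 0.342782.
Step 6: alpha = 0.05. fail to reject H0.

W+ = 6, W- = 15, W = min = 6, p = 0.342782, fail to reject H0.


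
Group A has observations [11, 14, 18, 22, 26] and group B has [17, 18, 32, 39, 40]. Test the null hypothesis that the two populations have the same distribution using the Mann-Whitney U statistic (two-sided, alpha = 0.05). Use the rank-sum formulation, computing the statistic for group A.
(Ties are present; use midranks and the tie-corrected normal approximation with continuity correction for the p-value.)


Step 1: Combine and sort all 10 observations; assign midranks.
sorted (value, group): (11,X), (14,X), (17,Y), (18,X), (18,Y), (22,X), (26,X), (32,Y), (39,Y), (40,Y)
ranks: 11->1, 14->2, 17->3, 18->4.5, 18->4.5, 22->6, 26->7, 32->8, 39->9, 40->10
Step 2: Rank sum for X: R1 = 1 + 2 + 4.5 + 6 + 7 = 20.5.
Step 3: U_X = R1 - n1(n1+1)/2 = 20.5 - 5*6/2 = 20.5 - 15 = 5.5.
       U_Y = n1*n2 - U_X = 25 - 5.5 = 19.5.
Step 4: Ties are present, so use the tie-corrected normal approximation (with continuity correction) for the p-value.
Step 5: p-value = 0.173217; compare to alpha = 0.05. fail to reject H0.

U_X = 5.5, p = 0.173217, fail to reject H0 at alpha = 0.05.


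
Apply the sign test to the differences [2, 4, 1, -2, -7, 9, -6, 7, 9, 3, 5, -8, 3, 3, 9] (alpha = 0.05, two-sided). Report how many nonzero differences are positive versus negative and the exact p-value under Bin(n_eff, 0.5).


Step 1: Discard zero differences. Original n = 15; n_eff = number of nonzero differences = 15.
Nonzero differences (with sign): +2, +4, +1, -2, -7, +9, -6, +7, +9, +3, +5, -8, +3, +3, +9
Step 2: Count signs: positive = 11, negative = 4.
Step 3: Under H0: P(positive) = 0.5, so the number of positives S ~ Bin(15, 0.5).
Step 4: Two-sided exact p-value = sum of Bin(15,0.5) probabilities at or below the observed probability = 0.118469.
Step 5: alpha = 0.05. fail to reject H0.

n_eff = 15, pos = 11, neg = 4, p = 0.118469, fail to reject H0.


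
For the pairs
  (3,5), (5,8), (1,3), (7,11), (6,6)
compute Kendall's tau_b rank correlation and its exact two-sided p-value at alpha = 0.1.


Step 1: Enumerate the 10 unordered pairs (i,j) with i<j and classify each by sign(x_j-x_i) * sign(y_j-y_i).
  (1,2):dx=+2,dy=+3->C; (1,3):dx=-2,dy=-2->C; (1,4):dx=+4,dy=+6->C; (1,5):dx=+3,dy=+1->C
  (2,3):dx=-4,dy=-5->C; (2,4):dx=+2,dy=+3->C; (2,5):dx=+1,dy=-2->D; (3,4):dx=+6,dy=+8->C
  (3,5):dx=+5,dy=+3->C; (4,5):dx=-1,dy=-5->C
Step 2: C = 9, D = 1, total pairs = 10.
Step 3: tau = (C - D)/(n(n-1)/2) = (9 - 1)/10 = 0.800000.
Step 4: Exact two-sided p-value (enumerate n! = 120 permutations of y under H0): p = 0.083333.
Step 5: alpha = 0.1. reject H0.

tau_b = 0.8000 (C=9, D=1), p = 0.083333, reject H0.


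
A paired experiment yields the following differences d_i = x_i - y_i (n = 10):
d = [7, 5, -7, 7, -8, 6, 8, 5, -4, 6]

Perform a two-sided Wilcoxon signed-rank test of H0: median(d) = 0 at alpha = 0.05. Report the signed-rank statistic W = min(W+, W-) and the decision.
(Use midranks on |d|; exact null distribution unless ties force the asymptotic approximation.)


Step 1: Drop any zero differences (none here) and take |d_i|.
|d| = [7, 5, 7, 7, 8, 6, 8, 5, 4, 6]
Step 2: Midrank |d_i| (ties get averaged ranks).
ranks: |7|->7, |5|->2.5, |7|->7, |7|->7, |8|->9.5, |6|->4.5, |8|->9.5, |5|->2.5, |4|->1, |6|->4.5
Step 3: Attach original signs; sum ranks with positive sign and with negative sign.
W+ = 7 + 2.5 + 7 + 4.5 + 9.5 + 2.5 + 4.5 = 37.5
W- = 7 + 9.5 + 1 = 17.5
(Check: W+ + W- = 55 should equal n(n+1)/2 = 55.)
Step 4: Test statistic W = min(W+, W-) = 17.5.
Step 5: Ties in |d|, so use the tie-corrected normal approximation.
        E[W] = n(n+1)/4 = 10*11/4 = 27.5.
        Tie groups: |d|=5 (t=2), |d|=6 (t=2), |d|=7 (t=3), |d|=8 (t=2); sum(t^3 - t) = 42.
        Var[W] = n(n+1)(2n+1)/24 - sum(t^3-t)/48 = 2310/24 - 42/48 = 95.375.
        z = (W - E[W]) / sqrt(Var[W]) = (17.5 - 27.5) / 9.7660 = -1.0240.
        Two-sided p = 2*Phi(z) = 0.305854.
Step 6: alpha = 0.05. fail to reject H0.

W+ = 37.5, W- = 17.5, W = min = 17.5, p = 0.305854, fail to reject H0.


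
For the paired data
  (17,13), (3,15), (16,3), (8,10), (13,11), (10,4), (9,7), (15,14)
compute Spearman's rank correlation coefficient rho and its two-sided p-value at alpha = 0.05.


Step 1: Rank x and y separately (midranks; no ties here).
rank(x): 17->8, 3->1, 16->7, 8->2, 13->5, 10->4, 9->3, 15->6
rank(y): 13->6, 15->8, 3->1, 10->4, 11->5, 4->2, 7->3, 14->7
Step 2: d_i = R_x(i) - R_y(i); compute d_i^2.
  (8-6)^2=4, (1-8)^2=49, (7-1)^2=36, (2-4)^2=4, (5-5)^2=0, (4-2)^2=4, (3-3)^2=0, (6-7)^2=1
sum(d^2) = 98.
Step 3: rho = 1 - 6*98 / (8*(8^2 - 1)) = 1 - 588/504 = -0.166667.
Step 4: Under H0, t = rho * sqrt((n-2)/(1-rho^2)) = -0.4140 ~ t(6).
Step 5: Two-sided p-value from the t-distribution with 6 df = 0.693239.
Step 6: alpha = 0.05. fail to reject H0.

rho = -0.1667, p = 0.693239, fail to reject H0 at alpha = 0.05.


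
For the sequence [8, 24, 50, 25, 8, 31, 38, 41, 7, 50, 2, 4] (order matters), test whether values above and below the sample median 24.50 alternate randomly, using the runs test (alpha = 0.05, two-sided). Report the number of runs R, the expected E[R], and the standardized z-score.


Step 1: Compute median = 24.50; label A = above, B = below.
Labels in order: BBAABAAABABB  (n_A = 6, n_B = 6)
Step 2: Count runs R = 7.
Step 3: Under H0 (random ordering), E[R] = 2*n_A*n_B/(n_A+n_B) + 1 = 2*6*6/12 + 1 = 7.0000.
        Var[R] = 2*n_A*n_B*(2*n_A*n_B - n_A - n_B) / ((n_A+n_B)^2 * (n_A+n_B-1)) = 4320/1584 = 2.7273.
        SD[R] = 1.6514.
Step 4: R = E[R], so z = 0 with no continuity correction.
Step 5: Two-sided p-value via normal approximation = 2*(1 - Phi(|z|)) = 1.000000.
Step 6: alpha = 0.05. fail to reject H0.

R = 7, z = 0.0000, p = 1.000000, fail to reject H0.


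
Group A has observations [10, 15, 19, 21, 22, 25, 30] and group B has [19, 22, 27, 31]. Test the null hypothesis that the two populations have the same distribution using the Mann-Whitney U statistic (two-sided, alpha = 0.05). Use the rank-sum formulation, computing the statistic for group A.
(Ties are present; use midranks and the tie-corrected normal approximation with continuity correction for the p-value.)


Step 1: Combine and sort all 11 observations; assign midranks.
sorted (value, group): (10,X), (15,X), (19,X), (19,Y), (21,X), (22,X), (22,Y), (25,X), (27,Y), (30,X), (31,Y)
ranks: 10->1, 15->2, 19->3.5, 19->3.5, 21->5, 22->6.5, 22->6.5, 25->8, 27->9, 30->10, 31->11
Step 2: Rank sum for X: R1 = 1 + 2 + 3.5 + 5 + 6.5 + 8 + 10 = 36.
Step 3: U_X = R1 - n1(n1+1)/2 = 36 - 7*8/2 = 36 - 28 = 8.
       U_Y = n1*n2 - U_X = 28 - 8 = 20.
Step 4: Ties are present, so use the tie-corrected normal approximation (with continuity correction) for the p-value.
Step 5: p-value = 0.296412; compare to alpha = 0.05. fail to reject H0.

U_X = 8, p = 0.296412, fail to reject H0 at alpha = 0.05.


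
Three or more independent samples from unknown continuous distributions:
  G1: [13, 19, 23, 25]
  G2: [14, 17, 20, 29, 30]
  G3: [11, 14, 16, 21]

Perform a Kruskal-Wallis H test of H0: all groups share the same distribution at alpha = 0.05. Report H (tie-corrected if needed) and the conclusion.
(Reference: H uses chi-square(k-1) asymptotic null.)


Step 1: Combine all N = 13 observations and assign midranks.
sorted (value, group, rank): (11,G3,1), (13,G1,2), (14,G2,3.5), (14,G3,3.5), (16,G3,5), (17,G2,6), (19,G1,7), (20,G2,8), (21,G3,9), (23,G1,10), (25,G1,11), (29,G2,12), (30,G2,13)
Step 2: Sum ranks within each group.
R_1 = 30 (n_1 = 4)
R_2 = 42.5 (n_2 = 5)
R_3 = 18.5 (n_3 = 4)
Step 3: H = 12/(N(N+1)) * sum(R_i^2/n_i) - 3(N+1)
     = 12/(13*14) * (30^2/4 + 42.5^2/5 + 18.5^2/4) - 3*14
     = 0.065934 * 671.812 - 42
     = 2.295330.
Step 4: Ties present; correction factor C = 1 - 6/(13^3 - 13) = 0.997253. Corrected H = 2.295330 / 0.997253 = 2.301653.
Step 5: Under H0, H ~ chi^2(2); p-value = 0.316375.
Step 6: alpha = 0.05. fail to reject H0.

H = 2.3017, df = 2, p = 0.316375, fail to reject H0.


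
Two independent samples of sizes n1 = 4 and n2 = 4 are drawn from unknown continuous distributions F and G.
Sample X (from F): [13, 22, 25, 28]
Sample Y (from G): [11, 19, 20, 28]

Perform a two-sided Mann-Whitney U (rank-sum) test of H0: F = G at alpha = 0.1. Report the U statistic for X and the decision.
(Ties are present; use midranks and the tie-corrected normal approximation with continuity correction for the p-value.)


Step 1: Combine and sort all 8 observations; assign midranks.
sorted (value, group): (11,Y), (13,X), (19,Y), (20,Y), (22,X), (25,X), (28,X), (28,Y)
ranks: 11->1, 13->2, 19->3, 20->4, 22->5, 25->6, 28->7.5, 28->7.5
Step 2: Rank sum for X: R1 = 2 + 5 + 6 + 7.5 = 20.5.
Step 3: U_X = R1 - n1(n1+1)/2 = 20.5 - 4*5/2 = 20.5 - 10 = 10.5.
       U_Y = n1*n2 - U_X = 16 - 10.5 = 5.5.
Step 4: Ties are present, so use the tie-corrected normal approximation (with continuity correction) for the p-value.
Step 5: p-value = 0.561363; compare to alpha = 0.1. fail to reject H0.

U_X = 10.5, p = 0.561363, fail to reject H0 at alpha = 0.1.


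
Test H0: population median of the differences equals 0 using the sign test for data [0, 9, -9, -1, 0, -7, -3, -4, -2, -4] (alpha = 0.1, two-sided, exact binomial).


Step 1: Discard zero differences. Original n = 10; n_eff = number of nonzero differences = 8.
Nonzero differences (with sign): +9, -9, -1, -7, -3, -4, -2, -4
Step 2: Count signs: positive = 1, negative = 7.
Step 3: Under H0: P(positive) = 0.5, so the number of positives S ~ Bin(8, 0.5).
Step 4: Two-sided exact p-value = sum of Bin(8,0.5) probabilities at or below the observed probability = 0.070312.
Step 5: alpha = 0.1. reject H0.

n_eff = 8, pos = 1, neg = 7, p = 0.070312, reject H0.


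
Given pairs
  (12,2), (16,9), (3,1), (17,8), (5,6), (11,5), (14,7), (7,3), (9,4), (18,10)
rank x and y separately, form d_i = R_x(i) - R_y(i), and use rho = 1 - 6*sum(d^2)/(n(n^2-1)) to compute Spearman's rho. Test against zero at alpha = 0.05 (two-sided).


Step 1: Rank x and y separately (midranks; no ties here).
rank(x): 12->6, 16->8, 3->1, 17->9, 5->2, 11->5, 14->7, 7->3, 9->4, 18->10
rank(y): 2->2, 9->9, 1->1, 8->8, 6->6, 5->5, 7->7, 3->3, 4->4, 10->10
Step 2: d_i = R_x(i) - R_y(i); compute d_i^2.
  (6-2)^2=16, (8-9)^2=1, (1-1)^2=0, (9-8)^2=1, (2-6)^2=16, (5-5)^2=0, (7-7)^2=0, (3-3)^2=0, (4-4)^2=0, (10-10)^2=0
sum(d^2) = 34.
Step 3: rho = 1 - 6*34 / (10*(10^2 - 1)) = 1 - 204/990 = 0.793939.
Step 4: Under H0, t = rho * sqrt((n-2)/(1-rho^2)) = 3.6934 ~ t(8).
Step 5: Two-sided p-value from the t-distribution with 8 df = 0.006100.
Step 6: alpha = 0.05. reject H0.

rho = 0.7939, p = 0.006100, reject H0 at alpha = 0.05.


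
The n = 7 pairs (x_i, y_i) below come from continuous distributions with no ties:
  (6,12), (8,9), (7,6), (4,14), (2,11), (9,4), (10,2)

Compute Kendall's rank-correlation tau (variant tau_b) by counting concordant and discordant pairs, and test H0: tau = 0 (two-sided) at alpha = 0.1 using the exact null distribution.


Step 1: Enumerate the 21 unordered pairs (i,j) with i<j and classify each by sign(x_j-x_i) * sign(y_j-y_i).
  (1,2):dx=+2,dy=-3->D; (1,3):dx=+1,dy=-6->D; (1,4):dx=-2,dy=+2->D; (1,5):dx=-4,dy=-1->C
  (1,6):dx=+3,dy=-8->D; (1,7):dx=+4,dy=-10->D; (2,3):dx=-1,dy=-3->C; (2,4):dx=-4,dy=+5->D
  (2,5):dx=-6,dy=+2->D; (2,6):dx=+1,dy=-5->D; (2,7):dx=+2,dy=-7->D; (3,4):dx=-3,dy=+8->D
  (3,5):dx=-5,dy=+5->D; (3,6):dx=+2,dy=-2->D; (3,7):dx=+3,dy=-4->D; (4,5):dx=-2,dy=-3->C
  (4,6):dx=+5,dy=-10->D; (4,7):dx=+6,dy=-12->D; (5,6):dx=+7,dy=-7->D; (5,7):dx=+8,dy=-9->D
  (6,7):dx=+1,dy=-2->D
Step 2: C = 3, D = 18, total pairs = 21.
Step 3: tau = (C - D)/(n(n-1)/2) = (3 - 18)/21 = -0.714286.
Step 4: Exact two-sided p-value (enumerate n! = 5040 permutations of y under H0): p = 0.030159.
Step 5: alpha = 0.1. reject H0.

tau_b = -0.7143 (C=3, D=18), p = 0.030159, reject H0.


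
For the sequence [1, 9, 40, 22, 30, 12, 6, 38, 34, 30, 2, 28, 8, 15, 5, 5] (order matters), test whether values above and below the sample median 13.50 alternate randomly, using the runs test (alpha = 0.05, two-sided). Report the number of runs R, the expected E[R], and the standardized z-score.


Step 1: Compute median = 13.50; label A = above, B = below.
Labels in order: BBAAABBAAABABABB  (n_A = 8, n_B = 8)
Step 2: Count runs R = 9.
Step 3: Under H0 (random ordering), E[R] = 2*n_A*n_B/(n_A+n_B) + 1 = 2*8*8/16 + 1 = 9.0000.
        Var[R] = 2*n_A*n_B*(2*n_A*n_B - n_A - n_B) / ((n_A+n_B)^2 * (n_A+n_B-1)) = 14336/3840 = 3.7333.
        SD[R] = 1.9322.
Step 4: R = E[R], so z = 0 with no continuity correction.
Step 5: Two-sided p-value via normal approximation = 2*(1 - Phi(|z|)) = 1.000000.
Step 6: alpha = 0.05. fail to reject H0.

R = 9, z = 0.0000, p = 1.000000, fail to reject H0.


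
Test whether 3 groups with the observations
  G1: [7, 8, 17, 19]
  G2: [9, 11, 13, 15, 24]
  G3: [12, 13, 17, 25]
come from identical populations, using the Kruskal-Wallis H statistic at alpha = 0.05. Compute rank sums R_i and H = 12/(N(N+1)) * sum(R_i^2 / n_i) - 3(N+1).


Step 1: Combine all N = 13 observations and assign midranks.
sorted (value, group, rank): (7,G1,1), (8,G1,2), (9,G2,3), (11,G2,4), (12,G3,5), (13,G2,6.5), (13,G3,6.5), (15,G2,8), (17,G1,9.5), (17,G3,9.5), (19,G1,11), (24,G2,12), (25,G3,13)
Step 2: Sum ranks within each group.
R_1 = 23.5 (n_1 = 4)
R_2 = 33.5 (n_2 = 5)
R_3 = 34 (n_3 = 4)
Step 3: H = 12/(N(N+1)) * sum(R_i^2/n_i) - 3(N+1)
     = 12/(13*14) * (23.5^2/4 + 33.5^2/5 + 34^2/4) - 3*14
     = 0.065934 * 651.513 - 42
     = 0.956868.
Step 4: Ties present; correction factor C = 1 - 12/(13^3 - 13) = 0.994505. Corrected H = 0.956868 / 0.994505 = 0.962155.
Step 5: Under H0, H ~ chi^2(2); p-value = 0.618117.
Step 6: alpha = 0.05. fail to reject H0.

H = 0.9622, df = 2, p = 0.618117, fail to reject H0.


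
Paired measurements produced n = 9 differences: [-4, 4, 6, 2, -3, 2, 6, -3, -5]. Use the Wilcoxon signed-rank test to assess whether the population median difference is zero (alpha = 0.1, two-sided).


Step 1: Drop any zero differences (none here) and take |d_i|.
|d| = [4, 4, 6, 2, 3, 2, 6, 3, 5]
Step 2: Midrank |d_i| (ties get averaged ranks).
ranks: |4|->5.5, |4|->5.5, |6|->8.5, |2|->1.5, |3|->3.5, |2|->1.5, |6|->8.5, |3|->3.5, |5|->7
Step 3: Attach original signs; sum ranks with positive sign and with negative sign.
W+ = 5.5 + 8.5 + 1.5 + 1.5 + 8.5 = 25.5
W- = 5.5 + 3.5 + 3.5 + 7 = 19.5
(Check: W+ + W- = 45 should equal n(n+1)/2 = 45.)
Step 4: Test statistic W = min(W+, W-) = 19.5.
Step 5: Ties in |d|, so use the tie-corrected normal approximation.
        E[W] = n(n+1)/4 = 9*10/4 = 22.5.
        Tie groups: |d|=2 (t=2), |d|=3 (t=2), |d|=4 (t=2), |d|=6 (t=2); sum(t^3 - t) = 24.
        Var[W] = n(n+1)(2n+1)/24 - sum(t^3-t)/48 = 1710/24 - 24/48 = 70.75.
        z = (W - E[W]) / sqrt(Var[W]) = (19.5 - 22.5) / 8.4113 = -0.3567.
        Two-sided p = 2*Phi(z) = 0.721344.
Step 6: alpha = 0.1. fail to reject H0.

W+ = 25.5, W- = 19.5, W = min = 19.5, p = 0.721344, fail to reject H0.


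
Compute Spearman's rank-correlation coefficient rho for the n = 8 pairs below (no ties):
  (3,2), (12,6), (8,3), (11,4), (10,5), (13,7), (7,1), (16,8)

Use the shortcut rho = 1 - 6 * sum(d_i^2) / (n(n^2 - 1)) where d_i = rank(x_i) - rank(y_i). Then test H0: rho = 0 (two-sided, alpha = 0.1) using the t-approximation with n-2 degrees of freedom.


Step 1: Rank x and y separately (midranks; no ties here).
rank(x): 3->1, 12->6, 8->3, 11->5, 10->4, 13->7, 7->2, 16->8
rank(y): 2->2, 6->6, 3->3, 4->4, 5->5, 7->7, 1->1, 8->8
Step 2: d_i = R_x(i) - R_y(i); compute d_i^2.
  (1-2)^2=1, (6-6)^2=0, (3-3)^2=0, (5-4)^2=1, (4-5)^2=1, (7-7)^2=0, (2-1)^2=1, (8-8)^2=0
sum(d^2) = 4.
Step 3: rho = 1 - 6*4 / (8*(8^2 - 1)) = 1 - 24/504 = 0.952381.
Step 4: Under H0, t = rho * sqrt((n-2)/(1-rho^2)) = 7.6509 ~ t(6).
Step 5: Two-sided p-value from the t-distribution with 6 df = 0.000260.
Step 6: alpha = 0.1. reject H0.

rho = 0.9524, p = 0.000260, reject H0 at alpha = 0.1.


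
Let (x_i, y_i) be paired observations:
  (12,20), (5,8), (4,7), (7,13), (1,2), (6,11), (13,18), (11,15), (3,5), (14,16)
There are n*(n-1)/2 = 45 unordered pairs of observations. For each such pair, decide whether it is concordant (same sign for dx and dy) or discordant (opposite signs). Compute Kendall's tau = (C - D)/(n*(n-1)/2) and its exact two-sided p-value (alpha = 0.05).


Step 1: Enumerate the 45 unordered pairs (i,j) with i<j and classify each by sign(x_j-x_i) * sign(y_j-y_i).
  (1,2):dx=-7,dy=-12->C; (1,3):dx=-8,dy=-13->C; (1,4):dx=-5,dy=-7->C; (1,5):dx=-11,dy=-18->C
  (1,6):dx=-6,dy=-9->C; (1,7):dx=+1,dy=-2->D; (1,8):dx=-1,dy=-5->C; (1,9):dx=-9,dy=-15->C
  (1,10):dx=+2,dy=-4->D; (2,3):dx=-1,dy=-1->C; (2,4):dx=+2,dy=+5->C; (2,5):dx=-4,dy=-6->C
  (2,6):dx=+1,dy=+3->C; (2,7):dx=+8,dy=+10->C; (2,8):dx=+6,dy=+7->C; (2,9):dx=-2,dy=-3->C
  (2,10):dx=+9,dy=+8->C; (3,4):dx=+3,dy=+6->C; (3,5):dx=-3,dy=-5->C; (3,6):dx=+2,dy=+4->C
  (3,7):dx=+9,dy=+11->C; (3,8):dx=+7,dy=+8->C; (3,9):dx=-1,dy=-2->C; (3,10):dx=+10,dy=+9->C
  (4,5):dx=-6,dy=-11->C; (4,6):dx=-1,dy=-2->C; (4,7):dx=+6,dy=+5->C; (4,8):dx=+4,dy=+2->C
  (4,9):dx=-4,dy=-8->C; (4,10):dx=+7,dy=+3->C; (5,6):dx=+5,dy=+9->C; (5,7):dx=+12,dy=+16->C
  (5,8):dx=+10,dy=+13->C; (5,9):dx=+2,dy=+3->C; (5,10):dx=+13,dy=+14->C; (6,7):dx=+7,dy=+7->C
  (6,8):dx=+5,dy=+4->C; (6,9):dx=-3,dy=-6->C; (6,10):dx=+8,dy=+5->C; (7,8):dx=-2,dy=-3->C
  (7,9):dx=-10,dy=-13->C; (7,10):dx=+1,dy=-2->D; (8,9):dx=-8,dy=-10->C; (8,10):dx=+3,dy=+1->C
  (9,10):dx=+11,dy=+11->C
Step 2: C = 42, D = 3, total pairs = 45.
Step 3: tau = (C - D)/(n(n-1)/2) = (42 - 3)/45 = 0.866667.
Step 4: Exact two-sided p-value (enumerate n! = 3628800 permutations of y under H0): p = 0.000115.
Step 5: alpha = 0.05. reject H0.

tau_b = 0.8667 (C=42, D=3), p = 0.000115, reject H0.


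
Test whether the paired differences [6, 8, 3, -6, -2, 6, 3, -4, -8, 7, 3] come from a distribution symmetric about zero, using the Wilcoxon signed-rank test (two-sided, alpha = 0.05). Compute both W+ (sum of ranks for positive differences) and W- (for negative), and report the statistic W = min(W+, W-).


Step 1: Drop any zero differences (none here) and take |d_i|.
|d| = [6, 8, 3, 6, 2, 6, 3, 4, 8, 7, 3]
Step 2: Midrank |d_i| (ties get averaged ranks).
ranks: |6|->7, |8|->10.5, |3|->3, |6|->7, |2|->1, |6|->7, |3|->3, |4|->5, |8|->10.5, |7|->9, |3|->3
Step 3: Attach original signs; sum ranks with positive sign and with negative sign.
W+ = 7 + 10.5 + 3 + 7 + 3 + 9 + 3 = 42.5
W- = 7 + 1 + 5 + 10.5 = 23.5
(Check: W+ + W- = 66 should equal n(n+1)/2 = 66.)
Step 4: Test statistic W = min(W+, W-) = 23.5.
Step 5: Ties in |d|, so use the tie-corrected normal approximation.
        E[W] = n(n+1)/4 = 11*12/4 = 33.
        Tie groups: |d|=3 (t=3), |d|=6 (t=3), |d|=8 (t=2); sum(t^3 - t) = 54.
        Var[W] = n(n+1)(2n+1)/24 - sum(t^3-t)/48 = 3036/24 - 54/48 = 125.375.
        z = (W - E[W]) / sqrt(Var[W]) = (23.5 - 33) / 11.1971 = -0.8484.
        Two-sided p = 2*Phi(z) = 0.396196.
Step 6: alpha = 0.05. fail to reject H0.

W+ = 42.5, W- = 23.5, W = min = 23.5, p = 0.396196, fail to reject H0.


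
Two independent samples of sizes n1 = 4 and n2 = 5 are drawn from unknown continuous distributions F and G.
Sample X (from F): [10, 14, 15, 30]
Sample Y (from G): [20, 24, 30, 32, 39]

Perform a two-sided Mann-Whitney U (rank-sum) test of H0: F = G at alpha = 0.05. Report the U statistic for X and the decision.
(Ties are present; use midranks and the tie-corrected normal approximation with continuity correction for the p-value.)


Step 1: Combine and sort all 9 observations; assign midranks.
sorted (value, group): (10,X), (14,X), (15,X), (20,Y), (24,Y), (30,X), (30,Y), (32,Y), (39,Y)
ranks: 10->1, 14->2, 15->3, 20->4, 24->5, 30->6.5, 30->6.5, 32->8, 39->9
Step 2: Rank sum for X: R1 = 1 + 2 + 3 + 6.5 = 12.5.
Step 3: U_X = R1 - n1(n1+1)/2 = 12.5 - 4*5/2 = 12.5 - 10 = 2.5.
       U_Y = n1*n2 - U_X = 20 - 2.5 = 17.5.
Step 4: Ties are present, so use the tie-corrected normal approximation (with continuity correction) for the p-value.
Step 5: p-value = 0.085100; compare to alpha = 0.05. fail to reject H0.

U_X = 2.5, p = 0.085100, fail to reject H0 at alpha = 0.05.


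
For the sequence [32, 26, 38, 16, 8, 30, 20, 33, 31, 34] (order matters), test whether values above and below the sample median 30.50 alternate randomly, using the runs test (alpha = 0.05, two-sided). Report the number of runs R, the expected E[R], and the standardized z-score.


Step 1: Compute median = 30.50; label A = above, B = below.
Labels in order: ABABBBBAAA  (n_A = 5, n_B = 5)
Step 2: Count runs R = 5.
Step 3: Under H0 (random ordering), E[R] = 2*n_A*n_B/(n_A+n_B) + 1 = 2*5*5/10 + 1 = 6.0000.
        Var[R] = 2*n_A*n_B*(2*n_A*n_B - n_A - n_B) / ((n_A+n_B)^2 * (n_A+n_B-1)) = 2000/900 = 2.2222.
        SD[R] = 1.4907.
Step 4: Continuity-corrected z = (R + 0.5 - E[R]) / SD[R] = (5 + 0.5 - 6.0000) / 1.4907 = -0.3354.
Step 5: Two-sided p-value via normal approximation = 2*(1 - Phi(|z|)) = 0.737316.
Step 6: alpha = 0.05. fail to reject H0.

R = 5, z = -0.3354, p = 0.737316, fail to reject H0.


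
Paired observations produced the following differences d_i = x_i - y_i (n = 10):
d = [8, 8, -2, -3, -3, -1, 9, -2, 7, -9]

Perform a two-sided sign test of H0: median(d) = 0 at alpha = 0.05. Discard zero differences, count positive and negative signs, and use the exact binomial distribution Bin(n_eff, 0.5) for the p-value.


Step 1: Discard zero differences. Original n = 10; n_eff = number of nonzero differences = 10.
Nonzero differences (with sign): +8, +8, -2, -3, -3, -1, +9, -2, +7, -9
Step 2: Count signs: positive = 4, negative = 6.
Step 3: Under H0: P(positive) = 0.5, so the number of positives S ~ Bin(10, 0.5).
Step 4: Two-sided exact p-value = sum of Bin(10,0.5) probabilities at or below the observed probability = 0.753906.
Step 5: alpha = 0.05. fail to reject H0.

n_eff = 10, pos = 4, neg = 6, p = 0.753906, fail to reject H0.


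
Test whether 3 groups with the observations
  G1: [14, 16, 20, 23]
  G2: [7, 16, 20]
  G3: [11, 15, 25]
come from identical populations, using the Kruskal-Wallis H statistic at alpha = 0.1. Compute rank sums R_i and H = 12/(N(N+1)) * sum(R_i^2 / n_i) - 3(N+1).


Step 1: Combine all N = 10 observations and assign midranks.
sorted (value, group, rank): (7,G2,1), (11,G3,2), (14,G1,3), (15,G3,4), (16,G1,5.5), (16,G2,5.5), (20,G1,7.5), (20,G2,7.5), (23,G1,9), (25,G3,10)
Step 2: Sum ranks within each group.
R_1 = 25 (n_1 = 4)
R_2 = 14 (n_2 = 3)
R_3 = 16 (n_3 = 3)
Step 3: H = 12/(N(N+1)) * sum(R_i^2/n_i) - 3(N+1)
     = 12/(10*11) * (25^2/4 + 14^2/3 + 16^2/3) - 3*11
     = 0.109091 * 306.917 - 33
     = 0.481818.
Step 4: Ties present; correction factor C = 1 - 12/(10^3 - 10) = 0.987879. Corrected H = 0.481818 / 0.987879 = 0.487730.
Step 5: Under H0, H ~ chi^2(2); p-value = 0.783593.
Step 6: alpha = 0.1. fail to reject H0.

H = 0.4877, df = 2, p = 0.783593, fail to reject H0.


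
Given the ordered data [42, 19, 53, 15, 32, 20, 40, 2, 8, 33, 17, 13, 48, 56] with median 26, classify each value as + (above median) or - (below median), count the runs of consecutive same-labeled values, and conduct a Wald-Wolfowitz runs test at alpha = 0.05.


Step 1: Compute median = 26; label A = above, B = below.
Labels in order: ABABABABBABBAA  (n_A = 7, n_B = 7)
Step 2: Count runs R = 11.
Step 3: Under H0 (random ordering), E[R] = 2*n_A*n_B/(n_A+n_B) + 1 = 2*7*7/14 + 1 = 8.0000.
        Var[R] = 2*n_A*n_B*(2*n_A*n_B - n_A - n_B) / ((n_A+n_B)^2 * (n_A+n_B-1)) = 8232/2548 = 3.2308.
        SD[R] = 1.7974.
Step 4: Continuity-corrected z = (R - 0.5 - E[R]) / SD[R] = (11 - 0.5 - 8.0000) / 1.7974 = 1.3909.
Step 5: Two-sided p-value via normal approximation = 2*(1 - Phi(|z|)) = 0.164264.
Step 6: alpha = 0.05. fail to reject H0.

R = 11, z = 1.3909, p = 0.164264, fail to reject H0.


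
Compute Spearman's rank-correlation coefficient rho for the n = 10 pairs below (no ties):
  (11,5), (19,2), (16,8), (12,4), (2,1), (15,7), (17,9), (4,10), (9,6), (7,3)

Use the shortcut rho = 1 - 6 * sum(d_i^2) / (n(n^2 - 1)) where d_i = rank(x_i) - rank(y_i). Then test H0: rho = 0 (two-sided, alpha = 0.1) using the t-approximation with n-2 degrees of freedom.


Step 1: Rank x and y separately (midranks; no ties here).
rank(x): 11->5, 19->10, 16->8, 12->6, 2->1, 15->7, 17->9, 4->2, 9->4, 7->3
rank(y): 5->5, 2->2, 8->8, 4->4, 1->1, 7->7, 9->9, 10->10, 6->6, 3->3
Step 2: d_i = R_x(i) - R_y(i); compute d_i^2.
  (5-5)^2=0, (10-2)^2=64, (8-8)^2=0, (6-4)^2=4, (1-1)^2=0, (7-7)^2=0, (9-9)^2=0, (2-10)^2=64, (4-6)^2=4, (3-3)^2=0
sum(d^2) = 136.
Step 3: rho = 1 - 6*136 / (10*(10^2 - 1)) = 1 - 816/990 = 0.175758.
Step 4: Under H0, t = rho * sqrt((n-2)/(1-rho^2)) = 0.5050 ~ t(8).
Step 5: Two-sided p-value from the t-distribution with 8 df = 0.627188.
Step 6: alpha = 0.1. fail to reject H0.

rho = 0.1758, p = 0.627188, fail to reject H0 at alpha = 0.1.


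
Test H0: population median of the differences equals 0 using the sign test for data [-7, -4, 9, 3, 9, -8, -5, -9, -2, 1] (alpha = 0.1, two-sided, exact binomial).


Step 1: Discard zero differences. Original n = 10; n_eff = number of nonzero differences = 10.
Nonzero differences (with sign): -7, -4, +9, +3, +9, -8, -5, -9, -2, +1
Step 2: Count signs: positive = 4, negative = 6.
Step 3: Under H0: P(positive) = 0.5, so the number of positives S ~ Bin(10, 0.5).
Step 4: Two-sided exact p-value = sum of Bin(10,0.5) probabilities at or below the observed probability = 0.753906.
Step 5: alpha = 0.1. fail to reject H0.

n_eff = 10, pos = 4, neg = 6, p = 0.753906, fail to reject H0.


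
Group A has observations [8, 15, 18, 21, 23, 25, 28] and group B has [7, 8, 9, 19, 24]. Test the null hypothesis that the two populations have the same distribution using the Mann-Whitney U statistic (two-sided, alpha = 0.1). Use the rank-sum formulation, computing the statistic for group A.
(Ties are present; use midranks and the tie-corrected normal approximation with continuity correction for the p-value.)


Step 1: Combine and sort all 12 observations; assign midranks.
sorted (value, group): (7,Y), (8,X), (8,Y), (9,Y), (15,X), (18,X), (19,Y), (21,X), (23,X), (24,Y), (25,X), (28,X)
ranks: 7->1, 8->2.5, 8->2.5, 9->4, 15->5, 18->6, 19->7, 21->8, 23->9, 24->10, 25->11, 28->12
Step 2: Rank sum for X: R1 = 2.5 + 5 + 6 + 8 + 9 + 11 + 12 = 53.5.
Step 3: U_X = R1 - n1(n1+1)/2 = 53.5 - 7*8/2 = 53.5 - 28 = 25.5.
       U_Y = n1*n2 - U_X = 35 - 25.5 = 9.5.
Step 4: Ties are present, so use the tie-corrected normal approximation (with continuity correction) for the p-value.
Step 5: p-value = 0.222415; compare to alpha = 0.1. fail to reject H0.

U_X = 25.5, p = 0.222415, fail to reject H0 at alpha = 0.1.


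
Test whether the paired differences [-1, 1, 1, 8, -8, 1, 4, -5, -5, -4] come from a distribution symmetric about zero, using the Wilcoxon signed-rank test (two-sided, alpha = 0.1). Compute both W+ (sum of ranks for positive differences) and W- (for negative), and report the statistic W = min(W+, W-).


Step 1: Drop any zero differences (none here) and take |d_i|.
|d| = [1, 1, 1, 8, 8, 1, 4, 5, 5, 4]
Step 2: Midrank |d_i| (ties get averaged ranks).
ranks: |1|->2.5, |1|->2.5, |1|->2.5, |8|->9.5, |8|->9.5, |1|->2.5, |4|->5.5, |5|->7.5, |5|->7.5, |4|->5.5
Step 3: Attach original signs; sum ranks with positive sign and with negative sign.
W+ = 2.5 + 2.5 + 9.5 + 2.5 + 5.5 = 22.5
W- = 2.5 + 9.5 + 7.5 + 7.5 + 5.5 = 32.5
(Check: W+ + W- = 55 should equal n(n+1)/2 = 55.)
Step 4: Test statistic W = min(W+, W-) = 22.5.
Step 5: Ties in |d|, so use the tie-corrected normal approximation.
        E[W] = n(n+1)/4 = 10*11/4 = 27.5.
        Tie groups: |d|=1 (t=4), |d|=4 (t=2), |d|=5 (t=2), |d|=8 (t=2); sum(t^3 - t) = 78.
        Var[W] = n(n+1)(2n+1)/24 - sum(t^3-t)/48 = 2310/24 - 78/48 = 94.625.
        z = (W - E[W]) / sqrt(Var[W]) = (22.5 - 27.5) / 9.7275 = -0.5140.
        Two-sided p = 2*Phi(z) = 0.607249.
Step 6: alpha = 0.1. fail to reject H0.

W+ = 22.5, W- = 32.5, W = min = 22.5, p = 0.607249, fail to reject H0.


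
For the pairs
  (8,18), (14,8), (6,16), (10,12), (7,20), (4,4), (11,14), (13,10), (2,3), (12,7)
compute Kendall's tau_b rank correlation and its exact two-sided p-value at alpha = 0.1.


Step 1: Enumerate the 45 unordered pairs (i,j) with i<j and classify each by sign(x_j-x_i) * sign(y_j-y_i).
  (1,2):dx=+6,dy=-10->D; (1,3):dx=-2,dy=-2->C; (1,4):dx=+2,dy=-6->D; (1,5):dx=-1,dy=+2->D
  (1,6):dx=-4,dy=-14->C; (1,7):dx=+3,dy=-4->D; (1,8):dx=+5,dy=-8->D; (1,9):dx=-6,dy=-15->C
  (1,10):dx=+4,dy=-11->D; (2,3):dx=-8,dy=+8->D; (2,4):dx=-4,dy=+4->D; (2,5):dx=-7,dy=+12->D
  (2,6):dx=-10,dy=-4->C; (2,7):dx=-3,dy=+6->D; (2,8):dx=-1,dy=+2->D; (2,9):dx=-12,dy=-5->C
  (2,10):dx=-2,dy=-1->C; (3,4):dx=+4,dy=-4->D; (3,5):dx=+1,dy=+4->C; (3,6):dx=-2,dy=-12->C
  (3,7):dx=+5,dy=-2->D; (3,8):dx=+7,dy=-6->D; (3,9):dx=-4,dy=-13->C; (3,10):dx=+6,dy=-9->D
  (4,5):dx=-3,dy=+8->D; (4,6):dx=-6,dy=-8->C; (4,7):dx=+1,dy=+2->C; (4,8):dx=+3,dy=-2->D
  (4,9):dx=-8,dy=-9->C; (4,10):dx=+2,dy=-5->D; (5,6):dx=-3,dy=-16->C; (5,7):dx=+4,dy=-6->D
  (5,8):dx=+6,dy=-10->D; (5,9):dx=-5,dy=-17->C; (5,10):dx=+5,dy=-13->D; (6,7):dx=+7,dy=+10->C
  (6,8):dx=+9,dy=+6->C; (6,9):dx=-2,dy=-1->C; (6,10):dx=+8,dy=+3->C; (7,8):dx=+2,dy=-4->D
  (7,9):dx=-9,dy=-11->C; (7,10):dx=+1,dy=-7->D; (8,9):dx=-11,dy=-7->C; (8,10):dx=-1,dy=-3->C
  (9,10):dx=+10,dy=+4->C
Step 2: C = 22, D = 23, total pairs = 45.
Step 3: tau = (C - D)/(n(n-1)/2) = (22 - 23)/45 = -0.022222.
Step 4: Exact two-sided p-value (enumerate n! = 3628800 permutations of y under H0): p = 1.000000.
Step 5: alpha = 0.1. fail to reject H0.

tau_b = -0.0222 (C=22, D=23), p = 1.000000, fail to reject H0.


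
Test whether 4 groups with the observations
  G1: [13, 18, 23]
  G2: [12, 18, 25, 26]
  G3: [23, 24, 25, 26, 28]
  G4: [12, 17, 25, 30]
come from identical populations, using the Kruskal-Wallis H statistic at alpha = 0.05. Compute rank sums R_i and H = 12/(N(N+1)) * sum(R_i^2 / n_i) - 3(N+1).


Step 1: Combine all N = 16 observations and assign midranks.
sorted (value, group, rank): (12,G2,1.5), (12,G4,1.5), (13,G1,3), (17,G4,4), (18,G1,5.5), (18,G2,5.5), (23,G1,7.5), (23,G3,7.5), (24,G3,9), (25,G2,11), (25,G3,11), (25,G4,11), (26,G2,13.5), (26,G3,13.5), (28,G3,15), (30,G4,16)
Step 2: Sum ranks within each group.
R_1 = 16 (n_1 = 3)
R_2 = 31.5 (n_2 = 4)
R_3 = 56 (n_3 = 5)
R_4 = 32.5 (n_4 = 4)
Step 3: H = 12/(N(N+1)) * sum(R_i^2/n_i) - 3(N+1)
     = 12/(16*17) * (16^2/3 + 31.5^2/4 + 56^2/5 + 32.5^2/4) - 3*17
     = 0.044118 * 1224.66 - 51
     = 3.029044.
Step 4: Ties present; correction factor C = 1 - 48/(16^3 - 16) = 0.988235. Corrected H = 3.029044 / 0.988235 = 3.065104.
Step 5: Under H0, H ~ chi^2(3); p-value = 0.381696.
Step 6: alpha = 0.05. fail to reject H0.

H = 3.0651, df = 3, p = 0.381696, fail to reject H0.


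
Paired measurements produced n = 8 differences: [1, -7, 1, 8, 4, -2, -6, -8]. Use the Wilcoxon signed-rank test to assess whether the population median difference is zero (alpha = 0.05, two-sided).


Step 1: Drop any zero differences (none here) and take |d_i|.
|d| = [1, 7, 1, 8, 4, 2, 6, 8]
Step 2: Midrank |d_i| (ties get averaged ranks).
ranks: |1|->1.5, |7|->6, |1|->1.5, |8|->7.5, |4|->4, |2|->3, |6|->5, |8|->7.5
Step 3: Attach original signs; sum ranks with positive sign and with negative sign.
W+ = 1.5 + 1.5 + 7.5 + 4 = 14.5
W- = 6 + 3 + 5 + 7.5 = 21.5
(Check: W+ + W- = 36 should equal n(n+1)/2 = 36.)
Step 4: Test statistic W = min(W+, W-) = 14.5.
Step 5: Ties in |d|, so use the tie-corrected normal approximation.
        E[W] = n(n+1)/4 = 8*9/4 = 18.
        Tie groups: |d|=1 (t=2), |d|=8 (t=2); sum(t^3 - t) = 12.
        Var[W] = n(n+1)(2n+1)/24 - sum(t^3-t)/48 = 1224/24 - 12/48 = 50.75.
        z = (W - E[W]) / sqrt(Var[W]) = (14.5 - 18) / 7.1239 = -0.4913.
        Two-sided p = 2*Phi(z) = 0.623212.
Step 6: alpha = 0.05. fail to reject H0.

W+ = 14.5, W- = 21.5, W = min = 14.5, p = 0.623212, fail to reject H0.


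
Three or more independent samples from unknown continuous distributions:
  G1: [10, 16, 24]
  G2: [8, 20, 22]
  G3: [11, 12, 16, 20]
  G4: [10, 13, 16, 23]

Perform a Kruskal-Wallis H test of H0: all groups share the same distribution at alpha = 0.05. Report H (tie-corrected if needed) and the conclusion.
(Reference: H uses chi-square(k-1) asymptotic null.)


Step 1: Combine all N = 14 observations and assign midranks.
sorted (value, group, rank): (8,G2,1), (10,G1,2.5), (10,G4,2.5), (11,G3,4), (12,G3,5), (13,G4,6), (16,G1,8), (16,G3,8), (16,G4,8), (20,G2,10.5), (20,G3,10.5), (22,G2,12), (23,G4,13), (24,G1,14)
Step 2: Sum ranks within each group.
R_1 = 24.5 (n_1 = 3)
R_2 = 23.5 (n_2 = 3)
R_3 = 27.5 (n_3 = 4)
R_4 = 29.5 (n_4 = 4)
Step 3: H = 12/(N(N+1)) * sum(R_i^2/n_i) - 3(N+1)
     = 12/(14*15) * (24.5^2/3 + 23.5^2/3 + 27.5^2/4 + 29.5^2/4) - 3*15
     = 0.057143 * 790.792 - 45
     = 0.188095.
Step 4: Ties present; correction factor C = 1 - 36/(14^3 - 14) = 0.986813. Corrected H = 0.188095 / 0.986813 = 0.190609.
Step 5: Under H0, H ~ chi^2(3); p-value = 0.979091.
Step 6: alpha = 0.05. fail to reject H0.

H = 0.1906, df = 3, p = 0.979091, fail to reject H0.


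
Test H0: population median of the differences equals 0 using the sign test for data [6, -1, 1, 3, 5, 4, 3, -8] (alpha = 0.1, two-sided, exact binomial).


Step 1: Discard zero differences. Original n = 8; n_eff = number of nonzero differences = 8.
Nonzero differences (with sign): +6, -1, +1, +3, +5, +4, +3, -8
Step 2: Count signs: positive = 6, negative = 2.
Step 3: Under H0: P(positive) = 0.5, so the number of positives S ~ Bin(8, 0.5).
Step 4: Two-sided exact p-value = sum of Bin(8,0.5) probabilities at or below the observed probability = 0.289062.
Step 5: alpha = 0.1. fail to reject H0.

n_eff = 8, pos = 6, neg = 2, p = 0.289062, fail to reject H0.


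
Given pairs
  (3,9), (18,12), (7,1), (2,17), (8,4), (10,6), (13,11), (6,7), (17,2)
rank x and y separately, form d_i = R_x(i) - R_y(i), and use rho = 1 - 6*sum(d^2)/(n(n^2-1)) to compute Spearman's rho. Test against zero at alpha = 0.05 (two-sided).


Step 1: Rank x and y separately (midranks; no ties here).
rank(x): 3->2, 18->9, 7->4, 2->1, 8->5, 10->6, 13->7, 6->3, 17->8
rank(y): 9->6, 12->8, 1->1, 17->9, 4->3, 6->4, 11->7, 7->5, 2->2
Step 2: d_i = R_x(i) - R_y(i); compute d_i^2.
  (2-6)^2=16, (9-8)^2=1, (4-1)^2=9, (1-9)^2=64, (5-3)^2=4, (6-4)^2=4, (7-7)^2=0, (3-5)^2=4, (8-2)^2=36
sum(d^2) = 138.
Step 3: rho = 1 - 6*138 / (9*(9^2 - 1)) = 1 - 828/720 = -0.150000.
Step 4: Under H0, t = rho * sqrt((n-2)/(1-rho^2)) = -0.4014 ~ t(7).
Step 5: Two-sided p-value from the t-distribution with 7 df = 0.700094.
Step 6: alpha = 0.05. fail to reject H0.

rho = -0.1500, p = 0.700094, fail to reject H0 at alpha = 0.05.


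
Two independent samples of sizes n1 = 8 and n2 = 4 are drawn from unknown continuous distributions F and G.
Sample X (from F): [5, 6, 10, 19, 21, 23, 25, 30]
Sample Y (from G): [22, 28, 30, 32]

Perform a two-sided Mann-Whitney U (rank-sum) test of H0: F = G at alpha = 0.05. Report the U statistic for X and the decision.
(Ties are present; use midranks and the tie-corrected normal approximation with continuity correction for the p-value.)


Step 1: Combine and sort all 12 observations; assign midranks.
sorted (value, group): (5,X), (6,X), (10,X), (19,X), (21,X), (22,Y), (23,X), (25,X), (28,Y), (30,X), (30,Y), (32,Y)
ranks: 5->1, 6->2, 10->3, 19->4, 21->5, 22->6, 23->7, 25->8, 28->9, 30->10.5, 30->10.5, 32->12
Step 2: Rank sum for X: R1 = 1 + 2 + 3 + 4 + 5 + 7 + 8 + 10.5 = 40.5.
Step 3: U_X = R1 - n1(n1+1)/2 = 40.5 - 8*9/2 = 40.5 - 36 = 4.5.
       U_Y = n1*n2 - U_X = 32 - 4.5 = 27.5.
Step 4: Ties are present, so use the tie-corrected normal approximation (with continuity correction) for the p-value.
Step 5: p-value = 0.061271; compare to alpha = 0.05. fail to reject H0.

U_X = 4.5, p = 0.061271, fail to reject H0 at alpha = 0.05.
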